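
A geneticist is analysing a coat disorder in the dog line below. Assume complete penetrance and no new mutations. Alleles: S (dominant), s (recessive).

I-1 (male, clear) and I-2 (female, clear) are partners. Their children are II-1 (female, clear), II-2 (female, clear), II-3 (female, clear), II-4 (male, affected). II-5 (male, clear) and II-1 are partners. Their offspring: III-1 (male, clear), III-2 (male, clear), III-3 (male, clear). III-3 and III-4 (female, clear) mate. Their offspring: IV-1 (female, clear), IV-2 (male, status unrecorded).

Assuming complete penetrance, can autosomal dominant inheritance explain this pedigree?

Under autosomal dominant, II-4 (affected, male) cannot arise from I-1 (clear) × I-2 (clear).

No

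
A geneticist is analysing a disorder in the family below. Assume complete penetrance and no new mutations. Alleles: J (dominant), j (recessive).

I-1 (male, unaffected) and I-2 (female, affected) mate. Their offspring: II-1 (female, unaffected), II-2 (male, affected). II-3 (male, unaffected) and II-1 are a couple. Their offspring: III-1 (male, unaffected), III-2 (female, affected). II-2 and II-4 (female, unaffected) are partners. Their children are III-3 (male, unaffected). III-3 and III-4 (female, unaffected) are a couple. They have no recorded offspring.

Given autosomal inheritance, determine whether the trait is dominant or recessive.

II-3 and II-1 are both unaffected yet have an affected child III-2. Under dominance, an affected child requires at least one affected parent, so the trait cannot be dominant.

recessive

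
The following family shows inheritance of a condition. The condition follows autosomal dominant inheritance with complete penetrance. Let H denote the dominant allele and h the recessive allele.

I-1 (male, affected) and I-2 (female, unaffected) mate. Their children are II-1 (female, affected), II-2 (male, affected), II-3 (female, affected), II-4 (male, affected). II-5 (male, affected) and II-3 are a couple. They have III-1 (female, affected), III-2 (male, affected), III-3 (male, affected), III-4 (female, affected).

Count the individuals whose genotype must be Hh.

4

Obligate heterozygotes: II-1 is affected so carries H and received h from I-2 (hh), so II-1 is Hh; II-2 is affected so carries H and received h from I-2 (hh), so II-2 is Hh; II-3 is affected so carries H and received h from I-2 (hh), so II-3 is Hh; II-4 is affected so carries H and received h from I-2 (hh), so II-4 is Hh.
Every other individual is either homozygous by phenotype or has at least one consistent homozygous assignment, so the count is 4.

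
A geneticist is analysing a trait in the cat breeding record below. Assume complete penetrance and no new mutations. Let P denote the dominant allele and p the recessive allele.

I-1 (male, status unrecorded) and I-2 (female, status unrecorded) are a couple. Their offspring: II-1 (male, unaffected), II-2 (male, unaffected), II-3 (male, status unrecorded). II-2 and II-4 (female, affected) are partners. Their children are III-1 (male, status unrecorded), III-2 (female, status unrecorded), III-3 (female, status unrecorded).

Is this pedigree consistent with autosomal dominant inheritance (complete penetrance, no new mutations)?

Yes

A consistent assignment under autosomal dominant exists: I-1 Pp, I-2 Pp, II-1 pp, II-2 pp, II-3 PP, II-4 PP, III-1 Pp, III-2 Pp, III-3 Pp.
In this assignment every recorded phenotype matches its genotype and every non-founder's genotype is obtainable from its parents' genotypes, so the pedigree is consistent.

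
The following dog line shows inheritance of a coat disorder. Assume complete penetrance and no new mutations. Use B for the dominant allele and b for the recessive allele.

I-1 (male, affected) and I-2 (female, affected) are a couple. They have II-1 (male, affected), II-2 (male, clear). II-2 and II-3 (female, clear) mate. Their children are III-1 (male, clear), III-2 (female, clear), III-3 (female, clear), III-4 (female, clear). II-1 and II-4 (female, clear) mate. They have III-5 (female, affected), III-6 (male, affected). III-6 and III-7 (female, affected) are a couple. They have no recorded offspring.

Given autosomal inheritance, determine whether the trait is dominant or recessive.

I-1 and I-2 are both affected yet have a clear child II-2. Under a recessive model two affected parents are homozygous and every child would be affected, so the trait cannot be recessive.

dominant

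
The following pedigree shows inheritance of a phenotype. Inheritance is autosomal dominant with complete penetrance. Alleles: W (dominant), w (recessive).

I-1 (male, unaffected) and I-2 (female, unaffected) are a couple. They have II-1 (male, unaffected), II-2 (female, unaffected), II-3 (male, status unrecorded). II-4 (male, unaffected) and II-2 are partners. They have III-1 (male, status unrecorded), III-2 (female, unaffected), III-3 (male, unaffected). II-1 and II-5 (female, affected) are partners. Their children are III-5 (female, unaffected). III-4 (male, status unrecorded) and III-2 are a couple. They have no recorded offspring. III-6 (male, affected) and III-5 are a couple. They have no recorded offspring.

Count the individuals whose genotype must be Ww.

Obligate heterozygotes: II-5 is affected so carries W and passed w to III-5 (ww), so II-5 is Ww.
Every other individual is either homozygous by phenotype or has at least one consistent homozygous assignment, so the count is 1.

1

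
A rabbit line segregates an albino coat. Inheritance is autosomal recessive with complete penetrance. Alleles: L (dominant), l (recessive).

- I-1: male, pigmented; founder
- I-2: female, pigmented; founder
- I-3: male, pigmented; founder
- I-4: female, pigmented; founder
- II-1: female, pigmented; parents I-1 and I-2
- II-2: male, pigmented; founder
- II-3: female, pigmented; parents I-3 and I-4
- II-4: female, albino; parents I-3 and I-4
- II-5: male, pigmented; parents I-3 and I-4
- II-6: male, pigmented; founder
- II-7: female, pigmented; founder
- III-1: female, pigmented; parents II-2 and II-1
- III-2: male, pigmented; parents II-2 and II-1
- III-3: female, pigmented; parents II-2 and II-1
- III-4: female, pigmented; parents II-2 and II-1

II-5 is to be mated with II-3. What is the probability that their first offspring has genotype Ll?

4/9

I-3 is pigmented so carries L and passed l to II-4 (ll), so I-3 is Ll.
I-4 is pigmented so carries L and passed l to II-4 (ll), so I-4 is Ll.
II-5 is a pigmented offspring of I-3 (Ll) × I-4 (Ll), whose cross gives 1/4 LL : 1/2 Ll : 1/4 ll; conditioning on being pigmented, II-5 is LL with probability 1/3, Ll with probability 2/3.
II-3 is a pigmented offspring of I-3 (Ll) × I-4 (Ll), whose cross gives 1/4 LL : 1/2 Ll : 1/4 ll; conditioning on being pigmented, II-3 is LL with probability 1/3, Ll with probability 2/3.
Summing over parental genotype combinations, P(offspring has genotype Ll) = 2/9·1/2 + 2/9·1/2 + 4/9·1/2 = 4/9.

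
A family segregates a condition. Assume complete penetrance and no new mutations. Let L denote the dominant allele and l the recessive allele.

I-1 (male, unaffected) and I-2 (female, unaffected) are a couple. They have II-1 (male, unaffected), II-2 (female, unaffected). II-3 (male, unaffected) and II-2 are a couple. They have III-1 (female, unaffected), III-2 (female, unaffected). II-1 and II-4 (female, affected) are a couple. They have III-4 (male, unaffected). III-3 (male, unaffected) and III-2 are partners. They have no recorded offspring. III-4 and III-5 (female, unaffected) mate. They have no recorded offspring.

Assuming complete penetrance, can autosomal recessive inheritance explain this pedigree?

A consistent assignment under autosomal recessive exists: I-1 LL, I-2 LL, II-1 LL, II-2 LL, II-3 LL, II-4 ll, III-1 LL, III-2 LL, III-3 LL, III-4 Ll, III-5 LL.
In this assignment every recorded phenotype matches its genotype and every non-founder's genotype is obtainable from its parents' genotypes, so the pedigree is consistent.

Yes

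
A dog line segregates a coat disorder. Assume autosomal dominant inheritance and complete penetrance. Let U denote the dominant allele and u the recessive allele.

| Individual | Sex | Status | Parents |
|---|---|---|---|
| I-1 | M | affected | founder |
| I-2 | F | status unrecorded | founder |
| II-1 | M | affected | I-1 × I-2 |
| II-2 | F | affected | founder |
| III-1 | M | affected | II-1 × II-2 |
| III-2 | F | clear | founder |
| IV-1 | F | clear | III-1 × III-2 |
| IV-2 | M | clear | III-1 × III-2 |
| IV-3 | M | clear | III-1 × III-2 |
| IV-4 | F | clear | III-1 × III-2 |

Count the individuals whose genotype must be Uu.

Obligate heterozygotes: III-1 is affected so carries U and passed u to IV-1 (uu), so III-1 is Uu.
Every other individual is either homozygous by phenotype or has at least one consistent homozygous assignment, so the count is 1.

1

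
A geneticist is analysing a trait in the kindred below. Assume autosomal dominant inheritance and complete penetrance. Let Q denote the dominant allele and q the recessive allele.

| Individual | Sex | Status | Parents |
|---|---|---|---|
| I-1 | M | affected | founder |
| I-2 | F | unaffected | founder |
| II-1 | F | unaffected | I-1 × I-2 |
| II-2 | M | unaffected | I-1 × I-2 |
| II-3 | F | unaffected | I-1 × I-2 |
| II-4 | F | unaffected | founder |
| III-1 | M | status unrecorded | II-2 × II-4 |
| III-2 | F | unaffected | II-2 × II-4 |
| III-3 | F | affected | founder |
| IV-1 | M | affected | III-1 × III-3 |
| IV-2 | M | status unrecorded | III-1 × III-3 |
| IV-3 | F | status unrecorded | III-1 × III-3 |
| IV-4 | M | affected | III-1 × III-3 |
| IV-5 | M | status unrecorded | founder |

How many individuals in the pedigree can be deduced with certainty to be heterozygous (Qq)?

Obligate heterozygotes: I-1 is affected so carries Q and passed q to II-1 (qq), so I-1 is Qq; IV-1 is affected so carries Q and received q from III-1 (qq), so IV-1 is Qq; IV-4 is affected so carries Q and received q from III-1 (qq), so IV-4 is Qq.
Every other individual is either homozygous by phenotype or has at least one consistent homozygous assignment, so the count is 3.

3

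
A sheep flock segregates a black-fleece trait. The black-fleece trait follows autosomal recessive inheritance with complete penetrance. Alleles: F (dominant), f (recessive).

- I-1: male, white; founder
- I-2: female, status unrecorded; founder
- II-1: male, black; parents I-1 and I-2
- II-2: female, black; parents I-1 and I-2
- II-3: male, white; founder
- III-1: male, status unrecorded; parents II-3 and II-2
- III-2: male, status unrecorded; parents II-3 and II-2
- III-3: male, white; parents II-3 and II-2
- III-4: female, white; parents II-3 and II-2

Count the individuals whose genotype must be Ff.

3

Obligate heterozygotes: I-1 is white so carries F and passed f to II-1 (ff), so I-1 is Ff; III-3 is white so carries F and received f from II-2 (ff), so III-3 is Ff; III-4 is white so carries F and received f from II-2 (ff), so III-4 is Ff.
Every other individual is either homozygous by phenotype or has at least one consistent homozygous assignment, so the count is 3.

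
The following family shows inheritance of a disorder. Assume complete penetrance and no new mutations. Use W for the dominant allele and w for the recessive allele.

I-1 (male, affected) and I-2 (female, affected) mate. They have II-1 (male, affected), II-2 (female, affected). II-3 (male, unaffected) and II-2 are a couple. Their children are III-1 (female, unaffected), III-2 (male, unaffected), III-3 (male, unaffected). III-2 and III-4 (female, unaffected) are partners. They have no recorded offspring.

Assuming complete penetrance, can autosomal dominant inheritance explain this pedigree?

A consistent assignment under autosomal dominant exists: I-1 WW, I-2 Ww, II-1 WW, II-2 Ww, II-3 ww, III-1 ww, III-2 ww, III-3 ww, III-4 ww.
In this assignment every recorded phenotype matches its genotype and every non-founder's genotype is obtainable from its parents' genotypes, so the pedigree is consistent.

Yes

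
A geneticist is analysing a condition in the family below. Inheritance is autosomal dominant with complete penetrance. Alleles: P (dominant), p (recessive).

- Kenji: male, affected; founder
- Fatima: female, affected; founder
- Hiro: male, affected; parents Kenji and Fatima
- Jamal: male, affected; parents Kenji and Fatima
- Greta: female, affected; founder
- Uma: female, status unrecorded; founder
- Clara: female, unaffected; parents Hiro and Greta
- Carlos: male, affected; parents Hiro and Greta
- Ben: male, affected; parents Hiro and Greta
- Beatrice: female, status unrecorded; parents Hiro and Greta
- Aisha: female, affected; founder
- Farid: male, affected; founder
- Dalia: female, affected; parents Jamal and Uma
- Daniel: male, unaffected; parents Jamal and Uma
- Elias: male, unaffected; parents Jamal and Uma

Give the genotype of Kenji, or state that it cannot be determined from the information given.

Kenji's phenotype allows PP or Pp, and no parent or child forces a single allele at both positions; consistent genotype assignments exist with Kenji as PP or Pp.

cannot be determined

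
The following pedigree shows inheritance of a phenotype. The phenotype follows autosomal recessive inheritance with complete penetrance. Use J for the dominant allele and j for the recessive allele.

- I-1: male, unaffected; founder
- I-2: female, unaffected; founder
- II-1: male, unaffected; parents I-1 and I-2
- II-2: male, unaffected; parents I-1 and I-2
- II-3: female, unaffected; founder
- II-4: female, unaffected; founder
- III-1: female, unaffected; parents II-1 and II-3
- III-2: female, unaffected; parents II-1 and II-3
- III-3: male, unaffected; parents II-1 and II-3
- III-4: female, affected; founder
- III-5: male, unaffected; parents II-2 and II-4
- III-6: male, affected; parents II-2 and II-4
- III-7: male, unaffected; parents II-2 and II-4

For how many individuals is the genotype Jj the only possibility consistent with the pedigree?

2

Obligate heterozygotes: II-2 is unaffected so carries J and passed j to III-6 (jj), so II-2 is Jj; II-4 is unaffected so carries J and passed j to III-6 (jj), so II-4 is Jj.
Every other individual is either homozygous by phenotype or has at least one consistent homozygous assignment, so the count is 2.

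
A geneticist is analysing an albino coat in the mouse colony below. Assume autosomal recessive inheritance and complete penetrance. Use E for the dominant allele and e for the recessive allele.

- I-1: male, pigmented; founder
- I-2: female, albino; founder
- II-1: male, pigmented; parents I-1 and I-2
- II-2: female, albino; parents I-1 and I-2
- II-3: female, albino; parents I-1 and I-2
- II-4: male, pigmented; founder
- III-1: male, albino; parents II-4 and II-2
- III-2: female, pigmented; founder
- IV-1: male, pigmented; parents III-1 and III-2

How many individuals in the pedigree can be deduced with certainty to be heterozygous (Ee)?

Obligate heterozygotes: I-1 is pigmented so carries E and passed e to II-2 (ee), so I-1 is Ee; II-1 is pigmented so carries E and received e from I-2 (ee), so II-1 is Ee; II-4 is pigmented so carries E and passed e to III-1 (ee), so II-4 is Ee; IV-1 is pigmented so carries E and received e from III-1 (ee), so IV-1 is Ee.
Every other individual is either homozygous by phenotype or has at least one consistent homozygous assignment, so the count is 4.

4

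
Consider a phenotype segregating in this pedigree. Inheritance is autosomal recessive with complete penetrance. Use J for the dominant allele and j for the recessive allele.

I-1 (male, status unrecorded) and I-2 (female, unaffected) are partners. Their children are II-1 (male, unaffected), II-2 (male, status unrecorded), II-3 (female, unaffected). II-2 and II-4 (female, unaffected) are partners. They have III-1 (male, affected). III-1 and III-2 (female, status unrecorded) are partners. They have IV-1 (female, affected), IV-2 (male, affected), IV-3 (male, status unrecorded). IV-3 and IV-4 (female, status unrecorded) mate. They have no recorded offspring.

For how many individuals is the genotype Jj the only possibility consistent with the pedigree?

1

Obligate heterozygotes: II-4 is unaffected so carries J and passed j to III-1 (jj), so II-4 is Jj.
Every other individual is either homozygous by phenotype or has at least one consistent homozygous assignment, so the count is 1.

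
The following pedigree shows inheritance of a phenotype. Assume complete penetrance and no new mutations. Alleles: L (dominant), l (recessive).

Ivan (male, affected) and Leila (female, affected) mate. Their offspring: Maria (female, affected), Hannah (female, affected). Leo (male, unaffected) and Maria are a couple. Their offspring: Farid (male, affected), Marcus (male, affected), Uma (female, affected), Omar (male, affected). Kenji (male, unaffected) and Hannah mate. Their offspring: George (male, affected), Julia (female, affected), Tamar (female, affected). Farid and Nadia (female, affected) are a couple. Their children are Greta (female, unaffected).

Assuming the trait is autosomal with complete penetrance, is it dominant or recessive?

dominant

Farid and Nadia are both affected yet have an unaffected child Greta. Under a recessive model two affected parents are homozygous and every child would be affected, so the trait cannot be recessive.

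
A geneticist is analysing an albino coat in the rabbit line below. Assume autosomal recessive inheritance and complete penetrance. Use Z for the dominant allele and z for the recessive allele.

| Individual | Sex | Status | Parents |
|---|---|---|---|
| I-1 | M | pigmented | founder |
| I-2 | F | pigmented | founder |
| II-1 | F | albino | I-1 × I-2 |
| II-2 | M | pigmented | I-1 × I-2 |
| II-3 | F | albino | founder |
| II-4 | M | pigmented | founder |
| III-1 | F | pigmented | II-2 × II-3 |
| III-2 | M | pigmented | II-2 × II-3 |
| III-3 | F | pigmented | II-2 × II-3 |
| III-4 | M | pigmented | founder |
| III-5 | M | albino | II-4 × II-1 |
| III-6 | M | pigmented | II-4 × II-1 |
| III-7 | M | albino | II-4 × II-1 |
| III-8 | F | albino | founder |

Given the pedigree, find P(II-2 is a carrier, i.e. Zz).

I-1 is pigmented so carries Z and passed z to II-1 (zz), so I-1 is Zz.
I-2 is pigmented so carries Z and passed z to II-1 (zz), so I-2 is Zz.
Their cross gives offspring ratios 1/4 ZZ : 1/2 Zz : 1/4 zz. Conditioning on II-2 being pigmented, P(Zz) = 1/2 / 3/4 = 2/3 before taking II-2's own offspring into account.
II-3 is albino, so II-3 is zz.
Now use II-2's offspring. Probability of each recorded status — pigmented daughter III-1: 1/2 if II-2 is Zz, 1 if ZZ; pigmented son III-2: 1/2 if II-2 is Zz, 1 if ZZ; pigmented daughter III-3: 1/2 if II-2 is Zz, 1 if ZZ.
Bayes: P(Zz) = 2/3·1/8 / (2/3·1/8 + 1/3·1) = 1/5.

1/5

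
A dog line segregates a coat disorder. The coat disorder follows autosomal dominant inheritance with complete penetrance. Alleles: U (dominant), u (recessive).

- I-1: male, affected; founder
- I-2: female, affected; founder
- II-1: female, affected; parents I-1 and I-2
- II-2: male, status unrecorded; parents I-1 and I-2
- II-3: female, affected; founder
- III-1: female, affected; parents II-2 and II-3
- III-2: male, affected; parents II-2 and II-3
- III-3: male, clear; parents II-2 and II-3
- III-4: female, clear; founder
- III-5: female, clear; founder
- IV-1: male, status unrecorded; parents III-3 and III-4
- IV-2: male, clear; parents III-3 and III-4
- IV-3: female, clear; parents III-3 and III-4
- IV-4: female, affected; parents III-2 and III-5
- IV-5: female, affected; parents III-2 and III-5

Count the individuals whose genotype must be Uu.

Obligate heterozygotes: II-3 is affected so carries U and passed u to III-3 (uu), so II-3 is Uu; IV-4 is affected so carries U and received u from III-5 (uu), so IV-4 is Uu; IV-5 is affected so carries U and received u from III-5 (uu), so IV-5 is Uu.
Every other individual is either homozygous by phenotype or has at least one consistent homozygous assignment, so the count is 3.

3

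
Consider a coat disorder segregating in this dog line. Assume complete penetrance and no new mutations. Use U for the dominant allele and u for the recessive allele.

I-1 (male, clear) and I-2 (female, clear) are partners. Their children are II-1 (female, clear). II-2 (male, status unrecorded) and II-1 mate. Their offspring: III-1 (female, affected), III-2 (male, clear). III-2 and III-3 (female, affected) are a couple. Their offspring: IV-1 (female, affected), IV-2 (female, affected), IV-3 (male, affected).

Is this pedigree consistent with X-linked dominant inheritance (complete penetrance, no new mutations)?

A consistent assignment under X-linked dominant exists: I-1 X^u Y, I-2 X^u X^u, II-1 X^u X^u, II-2 X^U Y, III-1 X^U X^u, III-2 X^u Y, III-3 X^U X^U, IV-1 X^U X^u, IV-2 X^U X^u, IV-3 X^U Y.
In this assignment every recorded phenotype matches its genotype and every non-founder's genotype is obtainable from its parents' genotypes, so the pedigree is consistent.

Yes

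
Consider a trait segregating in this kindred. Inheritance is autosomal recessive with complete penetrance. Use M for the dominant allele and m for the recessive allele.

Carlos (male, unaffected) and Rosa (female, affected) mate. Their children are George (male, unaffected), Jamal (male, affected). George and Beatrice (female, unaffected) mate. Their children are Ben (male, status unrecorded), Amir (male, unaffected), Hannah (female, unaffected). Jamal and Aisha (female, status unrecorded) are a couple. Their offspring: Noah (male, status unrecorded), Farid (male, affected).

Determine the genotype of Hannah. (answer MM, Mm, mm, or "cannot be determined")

Hannah's phenotype allows MM or Mm, and no parent or child forces a single allele at both positions; consistent genotype assignments exist with Hannah as MM or Mm.

cannot be determined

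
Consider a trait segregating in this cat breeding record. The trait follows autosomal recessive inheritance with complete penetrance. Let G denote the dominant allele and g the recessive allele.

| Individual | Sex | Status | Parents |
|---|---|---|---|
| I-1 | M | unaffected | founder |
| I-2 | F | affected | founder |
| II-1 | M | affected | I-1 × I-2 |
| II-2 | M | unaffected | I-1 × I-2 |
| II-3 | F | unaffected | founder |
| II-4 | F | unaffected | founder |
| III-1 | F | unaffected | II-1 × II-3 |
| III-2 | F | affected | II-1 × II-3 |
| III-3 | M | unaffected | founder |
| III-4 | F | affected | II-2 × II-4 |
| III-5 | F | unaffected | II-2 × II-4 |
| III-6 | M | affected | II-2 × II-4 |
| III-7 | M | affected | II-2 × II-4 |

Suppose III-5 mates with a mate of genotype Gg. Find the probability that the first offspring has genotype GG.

II-2 is unaffected so carries G and received g from I-2 (gg), so II-2 is Gg.
II-4 is unaffected so carries G and passed g to III-4 (gg), so II-4 is Gg.
III-5 is an unaffected offspring of II-2 (Gg) × II-4 (Gg), whose cross gives 1/4 GG : 1/2 Gg : 1/4 gg; conditioning on being unaffected, III-5 is GG with probability 1/3, Gg with probability 2/3.
Summing over parental genotype combinations, P(offspring has genotype GG) = 1/3·1/2 + 2/3·1/4 = 1/3.

1/3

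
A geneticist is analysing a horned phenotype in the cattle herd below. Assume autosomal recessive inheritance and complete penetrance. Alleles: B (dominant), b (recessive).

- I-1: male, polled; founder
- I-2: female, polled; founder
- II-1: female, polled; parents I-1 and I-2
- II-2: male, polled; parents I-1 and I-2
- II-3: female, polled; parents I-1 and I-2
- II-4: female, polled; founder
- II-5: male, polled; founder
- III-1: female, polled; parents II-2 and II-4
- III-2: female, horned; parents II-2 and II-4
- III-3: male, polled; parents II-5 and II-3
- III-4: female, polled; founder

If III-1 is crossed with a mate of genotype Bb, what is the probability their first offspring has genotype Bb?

II-2 is polled so carries B and passed b to III-2 (bb), so II-2 is Bb.
II-4 is polled so carries B and passed b to III-2 (bb), so II-4 is Bb.
III-1 is a polled offspring of II-2 (Bb) × II-4 (Bb), whose cross gives 1/4 BB : 1/2 Bb : 1/4 bb; conditioning on being polled, III-1 is BB with probability 1/3, Bb with probability 2/3.
Summing over parental genotype combinations, P(offspring has genotype Bb) = 1/3·1/2 + 2/3·1/2 = 1/2.

1/2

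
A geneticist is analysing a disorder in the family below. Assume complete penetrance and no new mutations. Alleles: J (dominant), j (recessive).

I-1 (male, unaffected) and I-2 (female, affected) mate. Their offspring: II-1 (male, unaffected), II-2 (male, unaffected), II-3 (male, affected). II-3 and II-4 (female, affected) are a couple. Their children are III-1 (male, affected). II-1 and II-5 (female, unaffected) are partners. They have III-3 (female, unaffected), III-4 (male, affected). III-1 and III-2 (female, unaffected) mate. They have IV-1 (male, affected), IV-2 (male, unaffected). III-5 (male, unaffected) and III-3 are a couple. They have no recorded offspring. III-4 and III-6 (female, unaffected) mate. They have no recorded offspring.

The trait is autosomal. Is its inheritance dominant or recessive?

recessive

II-1 and II-5 are both unaffected yet have an affected child III-4. Under dominance, an affected child requires at least one affected parent, so the trait cannot be dominant.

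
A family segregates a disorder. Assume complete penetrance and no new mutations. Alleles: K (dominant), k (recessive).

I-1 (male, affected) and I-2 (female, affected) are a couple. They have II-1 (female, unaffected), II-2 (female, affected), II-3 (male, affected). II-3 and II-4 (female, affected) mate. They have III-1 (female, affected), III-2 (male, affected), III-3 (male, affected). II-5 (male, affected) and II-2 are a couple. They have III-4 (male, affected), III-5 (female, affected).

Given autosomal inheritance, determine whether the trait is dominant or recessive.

dominant

I-1 and I-2 are both affected yet have an unaffected child II-1. Under a recessive model two affected parents are homozygous and every child would be affected, so the trait cannot be recessive.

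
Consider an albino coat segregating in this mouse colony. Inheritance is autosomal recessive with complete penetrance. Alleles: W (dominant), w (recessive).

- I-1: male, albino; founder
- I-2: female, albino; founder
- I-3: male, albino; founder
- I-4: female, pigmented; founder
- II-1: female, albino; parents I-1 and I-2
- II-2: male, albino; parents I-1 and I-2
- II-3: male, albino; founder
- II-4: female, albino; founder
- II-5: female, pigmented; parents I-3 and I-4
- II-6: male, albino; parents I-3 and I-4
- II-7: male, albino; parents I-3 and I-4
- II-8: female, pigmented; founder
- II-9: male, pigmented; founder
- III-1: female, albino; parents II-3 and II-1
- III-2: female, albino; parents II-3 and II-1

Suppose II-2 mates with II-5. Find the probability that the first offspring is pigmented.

1/2

II-2 is albino, so II-2 is ww.
II-5 is pigmented so carries W and received w from I-3 (ww), so II-5 is Ww.
The cross gives 1/2 Ww : 1/2 ww, so P(offspring is pigmented) = 1/2.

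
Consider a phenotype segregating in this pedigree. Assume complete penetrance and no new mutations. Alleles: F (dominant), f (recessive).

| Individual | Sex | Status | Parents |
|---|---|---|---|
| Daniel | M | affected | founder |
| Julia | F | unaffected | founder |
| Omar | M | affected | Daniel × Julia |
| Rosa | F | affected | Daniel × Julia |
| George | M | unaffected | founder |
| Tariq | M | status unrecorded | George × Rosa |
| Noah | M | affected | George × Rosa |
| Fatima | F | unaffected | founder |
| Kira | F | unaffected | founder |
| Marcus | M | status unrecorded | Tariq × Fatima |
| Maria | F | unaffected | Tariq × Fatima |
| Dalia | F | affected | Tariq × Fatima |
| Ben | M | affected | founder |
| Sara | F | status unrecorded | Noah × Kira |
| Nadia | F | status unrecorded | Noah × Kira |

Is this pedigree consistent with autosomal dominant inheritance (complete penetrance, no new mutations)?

Yes

A consistent assignment under autosomal dominant exists: Daniel FF, Julia ff, Omar Ff, Rosa Ff, George ff, Tariq Ff, Noah Ff, Fatima ff, Kira ff, Marcus Ff, Maria ff, Dalia Ff, Ben FF, Sara Ff, Nadia Ff.
In this assignment every recorded phenotype matches its genotype and every non-founder's genotype is obtainable from its parents' genotypes, so the pedigree is consistent.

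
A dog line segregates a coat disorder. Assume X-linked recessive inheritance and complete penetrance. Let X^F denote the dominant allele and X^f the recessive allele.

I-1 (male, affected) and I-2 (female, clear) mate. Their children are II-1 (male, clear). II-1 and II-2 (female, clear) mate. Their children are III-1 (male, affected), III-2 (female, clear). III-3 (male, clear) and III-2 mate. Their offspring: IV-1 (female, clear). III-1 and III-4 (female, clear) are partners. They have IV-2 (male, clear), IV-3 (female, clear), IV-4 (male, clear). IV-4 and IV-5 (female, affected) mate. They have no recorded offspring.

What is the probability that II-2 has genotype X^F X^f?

II-2 is clear so carries F and passed f to III-1 (X^f Y), so II-2 is X^F X^f, giving P(X^F X^f) = 1.

1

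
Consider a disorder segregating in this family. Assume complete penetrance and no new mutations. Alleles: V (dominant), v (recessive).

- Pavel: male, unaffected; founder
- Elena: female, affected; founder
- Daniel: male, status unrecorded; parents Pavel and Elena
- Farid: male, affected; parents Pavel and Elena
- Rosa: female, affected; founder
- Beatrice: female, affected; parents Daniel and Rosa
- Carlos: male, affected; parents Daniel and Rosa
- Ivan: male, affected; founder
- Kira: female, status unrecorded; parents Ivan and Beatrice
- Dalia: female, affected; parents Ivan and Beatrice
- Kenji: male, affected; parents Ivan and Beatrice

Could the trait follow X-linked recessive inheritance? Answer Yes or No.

Yes

A consistent assignment under X-linked recessive exists: Pavel X^V Y, Elena X^v X^v, Daniel X^v Y, Farid X^v Y, Rosa X^v X^v, Beatrice X^v X^v, Carlos X^v Y, Ivan X^v Y, Kira X^v X^v, Dalia X^v X^v, Kenji X^v Y.
In this assignment every recorded phenotype matches its genotype and every non-founder's genotype is obtainable from its parents' genotypes, so the pedigree is consistent.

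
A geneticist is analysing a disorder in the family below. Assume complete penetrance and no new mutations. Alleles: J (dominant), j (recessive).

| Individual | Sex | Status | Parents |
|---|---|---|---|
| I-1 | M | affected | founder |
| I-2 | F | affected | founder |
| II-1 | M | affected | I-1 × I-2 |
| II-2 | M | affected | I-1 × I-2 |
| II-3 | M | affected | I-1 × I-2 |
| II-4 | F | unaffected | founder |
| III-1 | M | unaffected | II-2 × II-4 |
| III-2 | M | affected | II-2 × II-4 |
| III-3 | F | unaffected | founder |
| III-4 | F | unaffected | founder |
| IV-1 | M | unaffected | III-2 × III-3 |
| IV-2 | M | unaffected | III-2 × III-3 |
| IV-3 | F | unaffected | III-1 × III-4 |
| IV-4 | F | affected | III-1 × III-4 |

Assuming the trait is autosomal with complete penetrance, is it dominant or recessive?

III-1 and III-4 are both unaffected yet have an affected child IV-4. Under dominance, an affected child requires at least one affected parent, so the trait cannot be dominant.

recessive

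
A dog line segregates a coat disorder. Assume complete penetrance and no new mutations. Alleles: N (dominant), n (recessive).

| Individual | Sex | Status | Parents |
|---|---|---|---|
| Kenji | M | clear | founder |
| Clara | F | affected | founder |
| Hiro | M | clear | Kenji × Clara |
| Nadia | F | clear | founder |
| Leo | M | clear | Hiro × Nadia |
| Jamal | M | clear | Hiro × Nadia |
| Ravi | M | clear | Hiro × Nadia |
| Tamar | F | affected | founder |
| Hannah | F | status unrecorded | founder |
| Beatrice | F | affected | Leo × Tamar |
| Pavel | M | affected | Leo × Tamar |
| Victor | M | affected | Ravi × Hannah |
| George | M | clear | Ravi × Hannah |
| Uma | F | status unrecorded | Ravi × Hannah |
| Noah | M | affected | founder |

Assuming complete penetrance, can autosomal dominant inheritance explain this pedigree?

A consistent assignment under autosomal dominant exists: Kenji nn, Clara Nn, Hiro nn, Nadia nn, Leo nn, Jamal nn, Ravi nn, Tamar NN, Hannah Nn, Beatrice Nn, Pavel Nn, Victor Nn, George nn, Uma Nn, Noah NN.
In this assignment every recorded phenotype matches its genotype and every non-founder's genotype is obtainable from its parents' genotypes, so the pedigree is consistent.

Yes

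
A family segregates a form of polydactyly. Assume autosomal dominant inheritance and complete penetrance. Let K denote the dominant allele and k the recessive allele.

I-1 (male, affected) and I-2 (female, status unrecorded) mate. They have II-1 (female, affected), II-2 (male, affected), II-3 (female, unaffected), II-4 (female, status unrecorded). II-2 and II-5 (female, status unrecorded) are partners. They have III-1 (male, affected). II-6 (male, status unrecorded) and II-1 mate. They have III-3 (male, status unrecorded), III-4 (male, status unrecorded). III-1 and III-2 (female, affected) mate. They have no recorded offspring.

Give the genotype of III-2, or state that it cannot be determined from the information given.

III-2's phenotype allows KK or Kk, and no parent or child forces a single allele at both positions; consistent genotype assignments exist with III-2 as KK or Kk.

cannot be determined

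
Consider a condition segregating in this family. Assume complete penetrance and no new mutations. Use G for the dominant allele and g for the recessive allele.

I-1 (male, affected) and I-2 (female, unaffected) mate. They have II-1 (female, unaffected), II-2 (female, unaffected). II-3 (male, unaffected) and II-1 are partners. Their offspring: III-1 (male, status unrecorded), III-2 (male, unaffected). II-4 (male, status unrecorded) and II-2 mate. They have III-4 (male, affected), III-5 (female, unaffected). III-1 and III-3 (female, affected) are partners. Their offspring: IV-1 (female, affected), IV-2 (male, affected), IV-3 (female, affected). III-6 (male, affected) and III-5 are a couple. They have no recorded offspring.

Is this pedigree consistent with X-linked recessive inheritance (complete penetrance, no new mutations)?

A consistent assignment under X-linked recessive exists: I-1 X^g Y, I-2 X^G X^G, II-1 X^G X^g, II-2 X^G X^g, II-3 X^G Y, II-4 X^G Y, III-1 X^g Y, III-2 X^G Y, III-3 X^g X^g, III-4 X^g Y, III-5 X^G X^G, III-6 X^g Y, IV-1 X^g X^g, IV-2 X^g Y, IV-3 X^g X^g.
In this assignment every recorded phenotype matches its genotype and every non-founder's genotype is obtainable from its parents' genotypes, so the pedigree is consistent.

Yes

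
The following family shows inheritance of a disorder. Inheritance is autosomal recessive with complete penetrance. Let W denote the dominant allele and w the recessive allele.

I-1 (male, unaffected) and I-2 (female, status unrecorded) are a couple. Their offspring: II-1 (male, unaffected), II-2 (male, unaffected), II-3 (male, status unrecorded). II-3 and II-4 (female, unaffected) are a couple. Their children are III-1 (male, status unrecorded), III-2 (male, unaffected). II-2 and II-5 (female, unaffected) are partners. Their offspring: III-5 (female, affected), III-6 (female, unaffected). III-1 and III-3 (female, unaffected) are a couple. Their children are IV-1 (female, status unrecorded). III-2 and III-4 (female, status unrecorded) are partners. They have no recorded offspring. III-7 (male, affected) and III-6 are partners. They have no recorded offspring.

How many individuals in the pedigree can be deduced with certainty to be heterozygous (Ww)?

Obligate heterozygotes: II-2 is unaffected so carries W and passed w to III-5 (ww), so II-2 is Ww; II-5 is unaffected so carries W and passed w to III-5 (ww), so II-5 is Ww.
Every other individual is either homozygous by phenotype or has at least one consistent homozygous assignment, so the count is 2.

2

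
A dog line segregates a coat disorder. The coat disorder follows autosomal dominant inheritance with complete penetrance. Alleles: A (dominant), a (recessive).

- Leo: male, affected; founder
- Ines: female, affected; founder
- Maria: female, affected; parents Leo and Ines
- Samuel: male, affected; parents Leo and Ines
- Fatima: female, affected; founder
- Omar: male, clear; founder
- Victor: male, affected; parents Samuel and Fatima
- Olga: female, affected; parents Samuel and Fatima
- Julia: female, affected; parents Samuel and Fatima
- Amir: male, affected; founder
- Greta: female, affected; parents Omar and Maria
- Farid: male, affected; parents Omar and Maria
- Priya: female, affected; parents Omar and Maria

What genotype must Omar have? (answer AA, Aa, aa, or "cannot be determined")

aa

Omar is clear, so Omar is aa.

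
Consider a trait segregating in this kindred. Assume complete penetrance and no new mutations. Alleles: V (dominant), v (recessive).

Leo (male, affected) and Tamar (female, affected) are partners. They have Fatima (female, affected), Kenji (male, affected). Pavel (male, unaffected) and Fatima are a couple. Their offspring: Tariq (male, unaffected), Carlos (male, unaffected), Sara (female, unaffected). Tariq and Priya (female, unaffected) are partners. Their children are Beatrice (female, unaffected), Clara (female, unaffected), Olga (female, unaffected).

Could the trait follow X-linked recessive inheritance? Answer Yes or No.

Under X-linked recessive, Tariq (unaffected, male) cannot arise from Pavel (unaffected) × Fatima (affected).

No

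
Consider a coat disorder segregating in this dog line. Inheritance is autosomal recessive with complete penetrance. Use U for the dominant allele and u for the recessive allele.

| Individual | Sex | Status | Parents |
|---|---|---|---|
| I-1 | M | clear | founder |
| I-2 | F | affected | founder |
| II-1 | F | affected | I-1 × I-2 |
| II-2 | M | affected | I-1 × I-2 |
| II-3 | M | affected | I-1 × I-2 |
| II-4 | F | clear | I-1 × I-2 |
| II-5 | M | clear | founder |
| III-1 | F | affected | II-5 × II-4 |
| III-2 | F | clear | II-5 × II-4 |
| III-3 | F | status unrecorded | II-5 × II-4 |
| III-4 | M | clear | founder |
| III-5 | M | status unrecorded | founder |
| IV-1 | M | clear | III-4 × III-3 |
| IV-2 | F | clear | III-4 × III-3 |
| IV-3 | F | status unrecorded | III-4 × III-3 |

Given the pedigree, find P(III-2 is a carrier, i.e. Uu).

II-5 is clear so carries U and passed u to III-1 (uu), so II-5 is Uu.
II-4 is clear so carries U and received u from I-2 (uu), so II-4 is Uu.
Their cross gives offspring ratios 1/4 UU : 1/2 Uu : 1/4 uu. Conditioning on III-2 being clear, P(Uu) = 1/2 / 3/4 = 2/3.

2/3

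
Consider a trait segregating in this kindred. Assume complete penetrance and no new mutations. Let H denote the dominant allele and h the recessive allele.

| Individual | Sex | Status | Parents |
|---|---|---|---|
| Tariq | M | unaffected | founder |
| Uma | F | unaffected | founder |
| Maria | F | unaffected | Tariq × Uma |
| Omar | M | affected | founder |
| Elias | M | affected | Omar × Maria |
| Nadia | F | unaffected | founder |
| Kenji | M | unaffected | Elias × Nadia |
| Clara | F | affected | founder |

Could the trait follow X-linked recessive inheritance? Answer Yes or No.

Yes

A consistent assignment under X-linked recessive exists: Tariq X^H Y, Uma X^H X^h, Maria X^H X^h, Omar X^h Y, Elias X^h Y, Nadia X^H X^H, Kenji X^H Y, Clara X^h X^h.
In this assignment every recorded phenotype matches its genotype and every non-founder's genotype is obtainable from its parents' genotypes, so the pedigree is consistent.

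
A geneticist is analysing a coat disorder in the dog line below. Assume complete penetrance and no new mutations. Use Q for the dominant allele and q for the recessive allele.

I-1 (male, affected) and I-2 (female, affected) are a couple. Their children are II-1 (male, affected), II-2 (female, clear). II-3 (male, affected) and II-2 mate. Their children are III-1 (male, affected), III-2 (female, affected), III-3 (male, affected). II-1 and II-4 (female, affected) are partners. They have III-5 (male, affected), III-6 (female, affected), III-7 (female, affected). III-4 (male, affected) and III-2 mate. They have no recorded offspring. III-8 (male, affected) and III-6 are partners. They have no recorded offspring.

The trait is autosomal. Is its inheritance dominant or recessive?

I-1 and I-2 are both affected yet have a clear child II-2. Under a recessive model two affected parents are homozygous and every child would be affected, so the trait cannot be recessive.

dominant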